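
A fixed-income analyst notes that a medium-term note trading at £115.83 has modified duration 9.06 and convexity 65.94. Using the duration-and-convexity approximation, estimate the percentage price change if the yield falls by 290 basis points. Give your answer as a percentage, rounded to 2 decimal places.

Duration effect: -D_mod·Δy = -9.06 × (-0.029) = +0.262740
Convexity effect: ½·C·(Δy)² = 0.5 × 65.94 × (-0.029)² = +0.02772777
ΔP/P ≈ +0.262740 + 0.02772777 = +0.29046777
= +29.046777%.

+29.05%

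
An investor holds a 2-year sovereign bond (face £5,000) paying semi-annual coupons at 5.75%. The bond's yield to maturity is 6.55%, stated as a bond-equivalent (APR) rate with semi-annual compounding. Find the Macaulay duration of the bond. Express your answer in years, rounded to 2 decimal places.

1.92 years

Periodic yield y = 0.03275. Discount each cash flow and weight by its period:
  t   CF        PV=CF/(1+0.03275)^t    t·PV
  1       143.75       139.1915       139.1915
  2       143.75       134.7775       269.5550
  3       143.75       130.5035       391.5106
  4     5,143.75     4,521.6718    18,086.6873
  Σ                  4,926.1443    18,886.9443
Price P = Σ PV = 4,926.1443.
Macaulay duration = Σ(t·PV) / P = 18,886.9443 / 4,926.1443 = 3.83402 half-year periods.
In years: 3.83402 / 2 = 1.91701 years.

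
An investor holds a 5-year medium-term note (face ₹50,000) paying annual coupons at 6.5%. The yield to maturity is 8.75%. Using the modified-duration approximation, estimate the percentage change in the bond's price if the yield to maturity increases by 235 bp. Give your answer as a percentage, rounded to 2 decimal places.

Periodic yield y = 0.0875. Modified duration first:
  t   CF        PV=CF/(1+0.0875)^t    t·PV
  1     3,250.00     2,988.5057     2,988.5057
  2     3,250.00     2,748.0513     5,496.1025
  3     3,250.00     2,526.9437     7,580.8311
  4     3,250.00     2,323.6264     9,294.5055
  5    53,250.00    35,008.4823   175,042.4117
  Σ                 45,595.6094   200,402.3566
P = 45,595.6094; D_Mac = 4.39521 yrs; D_mod = 4.39521/(1+0.0875) = 4.04157 yrs.
ΔP/P ≈ -D_mod · Δy = -4.04157 × (+0.0235) = -0.094977 = -9.4977%.

-9.50%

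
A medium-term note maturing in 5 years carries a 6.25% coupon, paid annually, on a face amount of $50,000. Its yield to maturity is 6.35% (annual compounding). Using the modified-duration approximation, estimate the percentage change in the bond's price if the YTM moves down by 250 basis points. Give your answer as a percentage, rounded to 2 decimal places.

Periodic yield y = 0.0635. Modified duration first:
  t   CF        PV=CF/(1+0.0635)^t    t·PV
  1     3,125.00     2,938.4109     2,938.4109
  2     3,125.00     2,762.9628     5,525.9255
  3     3,125.00     2,597.9904     7,793.9711
  4     3,125.00     2,442.8682     9,771.4730
  5    53,125.00    39,049.1398   195,245.6992
  Σ                 49,791.3722   221,275.4798
P = 49,791.3722; D_Mac = 4.44405 yrs; D_mod = 4.44405/(1+0.0635) = 4.17870 yrs.
ΔP/P ≈ -D_mod · Δy = -4.17870 × (-0.025) = +0.104468 = +10.4468%.

+10.45%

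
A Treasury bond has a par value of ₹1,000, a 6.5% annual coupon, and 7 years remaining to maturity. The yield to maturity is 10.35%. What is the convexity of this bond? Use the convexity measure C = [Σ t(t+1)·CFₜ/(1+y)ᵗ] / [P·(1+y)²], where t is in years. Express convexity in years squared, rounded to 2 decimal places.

With y = 0.1035:
  t   CF        PV=CF/(1+0.1035)^t    t·PV        t(t+1)·PV
  1        65.00        58.9035        58.9035         117.8070
  2        65.00        53.3788       106.7576         320.2727
  3        65.00        48.3723       145.1168         580.4671
  4        65.00        43.8353       175.3412         876.7060
  5        65.00        39.7239       198.6194       1,191.7164
  6        65.00        35.9981       215.9885       1,511.9193
  7     1,065.00       534.4945     3,741.4615      29,931.6923
  Σ                    814.7063     4,642.1885      34,530.5809
P = 814.7063.
Convexity = Σ t(t+1)·PV / [P·(1+y)²] = 34,530.5809 / (814.7063 × 1.217712) = 34.80632.

34.81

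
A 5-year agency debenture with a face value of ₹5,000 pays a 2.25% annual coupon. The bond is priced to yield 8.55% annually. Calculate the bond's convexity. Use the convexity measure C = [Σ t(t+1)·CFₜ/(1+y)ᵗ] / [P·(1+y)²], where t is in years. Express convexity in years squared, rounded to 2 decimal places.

23.75

With y = 0.0855:
  t   CF        PV=CF/(1+0.0855)^t    t·PV        t(t+1)·PV
  1       112.50       103.6389       103.6389         207.2778
  2       112.50        95.4757       190.9514         572.8542
  3       112.50        87.9555       263.8665       1,055.4661
  4       112.50        81.0276       324.1106       1,620.5529
  5     5,112.50     3,392.2213    16,961.1067     101,766.6402
  Σ                  3,760.3191    17,843.6741     105,222.7912
P = 3,760.3191.
Convexity = Σ t(t+1)·PV / [P·(1+y)²] = 105,222.7912 / (3,760.3191 × 1.178310) = 23.74791.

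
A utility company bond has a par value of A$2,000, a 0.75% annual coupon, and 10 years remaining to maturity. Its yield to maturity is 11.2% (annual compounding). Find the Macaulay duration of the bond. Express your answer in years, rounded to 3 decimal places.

9.398 years

Periodic yield y = 0.112. Discount each cash flow and weight by its year:
  t   CF        PV=CF/(1+0.112)^t    t·PV
  1        15.00        13.4892        13.4892
  2        15.00        12.1306        24.2612
  3        15.00        10.9088        32.7264
  4        15.00         9.8101        39.2403
  5        15.00         8.8220        44.1100
  6        15.00         7.9335        47.6007
  7        15.00         7.1344        49.9408
  8        15.00         6.4158        51.3267
  9        15.00         5.7696        51.9267
  10    2,015.00       696.9910     6,969.9101
  Σ                    779.4050     7,324.5321
Price P = Σ PV = 779.4050.
Macaulay duration = Σ(t·PV) / P = 7,324.5321 / 779.4050 = 9.39759 years.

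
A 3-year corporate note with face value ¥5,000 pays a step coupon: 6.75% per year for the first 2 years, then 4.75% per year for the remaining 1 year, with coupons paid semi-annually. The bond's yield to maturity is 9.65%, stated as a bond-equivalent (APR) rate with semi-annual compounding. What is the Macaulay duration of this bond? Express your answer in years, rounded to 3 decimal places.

Periodic yield y = 0.04825. Discount each cash flow and weight by its period:
  t   CF        PV=CF/(1+0.04825)^t    t·PV
  1       168.75       160.9826       160.9826
  2       168.75       153.5727       307.1454
  3       168.75       146.5039       439.5117
  4       168.75       139.7605       559.0418
  5       118.75        93.8230       469.1149
  6     5,118.75     3,858.1108    23,148.6646
  Σ                  4,552.7534    25,084.4611
Price P = Σ PV = 4,552.7534.
Macaulay duration = Σ(t·PV) / P = 25,084.4611 / 4,552.7534 = 5.50973 half-year periods.
In years: 5.50973 / 2 = 2.75487 years.

2.755 years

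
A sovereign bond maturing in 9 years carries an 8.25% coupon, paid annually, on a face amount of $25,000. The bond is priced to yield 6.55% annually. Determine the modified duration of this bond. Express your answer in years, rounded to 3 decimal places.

6.404 years

Periodic yield y = 0.0655. First find Macaulay duration:
  t   CF        PV=CF/(1+0.0655)^t    t·PV
  1     2,062.50     1,935.7109     1,935.7109
  2     2,062.50     1,816.7160     3,633.4321
  3     2,062.50     1,705.0362     5,115.1085
  4     2,062.50     1,600.2216     6,400.8866
  5     2,062.50     1,501.8504     7,509.2522
  6     2,062.50     1,409.5265     8,457.1588
  7     2,062.50     1,322.8780     9,260.1457
  8     2,062.50     1,241.5560     9,932.4483
  9    27,062.50    15,289.2727   137,603.4544
  Σ                 27,822.7684   189,847.5974
P = 27,822.7684; Macaulay duration = 189,847.5974 / 27,822.7684 = 6.82346 years.
Modified duration = D_Mac / (1 + y) = 6.82346 / 1.0655 = 6.40400 years.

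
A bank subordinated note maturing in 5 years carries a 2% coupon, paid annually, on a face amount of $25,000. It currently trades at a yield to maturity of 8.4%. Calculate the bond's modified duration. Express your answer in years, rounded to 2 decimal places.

4.40 years

Periodic yield y = 0.084. First find Macaulay duration:
  t   CF        PV=CF/(1+0.084)^t    t·PV
  1       500.00       461.2546       461.2546
  2       500.00       425.5116       851.0233
  3       500.00       392.5384     1,177.6152
  4       500.00       362.1203     1,448.4812
  5    25,500.00    17,037.0253    85,185.1267
  Σ                 18,678.4503    89,123.5010
P = 18,678.4503; Macaulay duration = 89,123.5010 / 18,678.4503 = 4.77146 years.
Modified duration = D_Mac / (1 + y) = 4.77146 / 1.084 = 4.40172 years.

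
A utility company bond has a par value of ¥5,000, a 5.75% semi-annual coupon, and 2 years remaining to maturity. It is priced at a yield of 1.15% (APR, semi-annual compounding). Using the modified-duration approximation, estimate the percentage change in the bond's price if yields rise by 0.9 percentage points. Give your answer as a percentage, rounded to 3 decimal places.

Periodic yield y = 0.00575. Modified duration first:
  t   CF        PV=CF/(1+0.00575)^t    t·PV
  1       143.75       142.9282       142.9282
  2       143.75       142.1110       284.2220
  3       143.75       141.2986       423.8957
  4     5,143.75     5,027.1250    20,108.5002
  Σ                  5,453.4628    20,959.5460
P = 5,453.4628; D_Mac = 3.84335 half-year periods = 1.92167 yrs; D_mod = 1.92167/(1+0.00575) = 1.91069 yrs.
ΔP/P ≈ -D_mod · Δy = -1.91069 × (+0.009) = -0.017196 = -1.7196%.

-1.720%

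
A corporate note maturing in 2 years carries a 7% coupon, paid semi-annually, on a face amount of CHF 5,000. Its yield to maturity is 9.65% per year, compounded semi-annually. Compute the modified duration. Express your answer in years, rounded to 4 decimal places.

Periodic yield y = 0.04825. First find Macaulay duration:
  t   CF        PV=CF/(1+0.04825)^t    t·PV
  1       175.00       166.9449       166.9449
  2       175.00       159.2606       318.5212
  3       175.00       151.9300       455.7899
  4     5,175.00     4,285.9872    17,143.9488
  Σ                  4,764.1227    18,085.2048
P = 4,764.1227; Macaulay duration = 18,085.2048 / 4,764.1227 = 3.79612 half-year periods = 1.89806 years.
Modified duration = D_Mac / (1 + y) = 1.89806 / 1.04825 = 1.81070 years.

1.8107 years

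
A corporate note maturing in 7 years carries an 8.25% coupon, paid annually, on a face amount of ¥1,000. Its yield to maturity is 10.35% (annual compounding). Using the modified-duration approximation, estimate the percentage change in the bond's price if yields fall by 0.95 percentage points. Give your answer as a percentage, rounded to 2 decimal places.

+4.74%

Periodic yield y = 0.1035. Modified duration first:
  t   CF        PV=CF/(1+0.1035)^t    t·PV
  1        82.50        74.7621        74.7621
  2        82.50        67.7500       135.5000
  3        82.50        61.3956       184.1867
  4        82.50        55.6371       222.5485
  5        82.50        50.4188       252.0939
  6        82.50        45.6899       274.1392
  7     1,082.50       543.2773     3,802.9410
  Σ                    898.9307     4,946.1713
P = 898.9307; D_Mac = 5.50228 yrs; D_mod = 5.50228/(1+0.1035) = 4.98621 yrs.
ΔP/P ≈ -D_mod · Δy = -4.98621 × (-0.0095) = +0.047369 = +4.7369%.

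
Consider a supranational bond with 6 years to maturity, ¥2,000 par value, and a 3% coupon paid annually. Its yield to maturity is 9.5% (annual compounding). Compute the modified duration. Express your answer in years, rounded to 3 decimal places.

Periodic yield y = 0.095. First find Macaulay duration:
  t   CF        PV=CF/(1+0.095)^t    t·PV
  1        60.00        54.7945        54.7945
  2        60.00        50.0407       100.0813
  3        60.00        45.6992       137.0977
  4        60.00        41.7345       166.9378
  5        60.00        38.1137       190.5683
  6     2,060.00     1,195.0402     7,170.2410
  Σ                  1,425.4227     7,819.7207
P = 1,425.4227; Macaulay duration = 7,819.7207 / 1,425.4227 = 5.48590 years.
Modified duration = D_Mac / (1 + y) = 5.48590 / 1.095 = 5.00995 years.

5.010 years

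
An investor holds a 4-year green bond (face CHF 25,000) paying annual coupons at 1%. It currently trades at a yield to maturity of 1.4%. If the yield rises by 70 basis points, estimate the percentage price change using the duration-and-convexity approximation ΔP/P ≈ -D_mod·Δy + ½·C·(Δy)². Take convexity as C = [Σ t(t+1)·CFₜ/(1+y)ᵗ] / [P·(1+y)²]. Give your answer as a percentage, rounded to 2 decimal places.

-2.67%

With y = 0.014:
  t   CF        PV=CF/(1+0.014)^t    t·PV        t(t+1)·PV
  1       250.00       246.5483       246.5483         493.0966
  2       250.00       243.1443       486.2886       1,458.8658
  3       250.00       239.7873       719.3618       2,877.4474
  4    25,250.00    23,884.1375    95,536.5499     477,682.7497
  Σ                 24,613.6174    96,988.7487     482,512.1595
P = 24,613.6174; D_Mac = 3.94045 yrs; D_mod = 3.88605 yrs; C = 19.06588.
Duration effect: -3.88605 × (+0.007) = -0.027202
Convexity effect: 0.5 × 19.06588 × (0.007)² = +0.0004671
ΔP/P ≈ -0.027202 + 0.0004671 = -0.026735 = -2.6735%.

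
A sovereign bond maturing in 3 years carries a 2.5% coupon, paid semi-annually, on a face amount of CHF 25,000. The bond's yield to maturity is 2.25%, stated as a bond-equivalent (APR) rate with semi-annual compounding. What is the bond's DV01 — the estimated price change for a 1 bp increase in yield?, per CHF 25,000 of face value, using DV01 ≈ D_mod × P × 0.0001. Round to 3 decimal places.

Periodic yield y = 0.01125.
  t   CF        PV=CF/(1+0.01125)^t    t·PV
  1       312.50       309.0235       309.0235
  2       312.50       305.5856       611.1713
  3       312.50       302.1861       906.5582
  4       312.50       298.8243     1,195.2971
  5       312.50       295.4999     1,477.4995
  6    25,312.50    23,669.2138   142,015.2829
  Σ                 25,180.3332   146,514.8325
P = 25,180.3332; D_Mac = 5.81862 half-year periods = 2.90931 yrs; D_mod = 2.87695 yrs.
DV01 ≈ 2.87695 × 25,180.3332 × 0.0001 = 7.244244.

CHF 7.244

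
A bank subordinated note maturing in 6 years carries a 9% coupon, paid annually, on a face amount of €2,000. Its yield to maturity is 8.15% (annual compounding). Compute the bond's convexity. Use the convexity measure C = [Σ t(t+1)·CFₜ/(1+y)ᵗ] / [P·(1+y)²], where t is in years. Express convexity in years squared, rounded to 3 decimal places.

27.343

With y = 0.0815:
  t   CF        PV=CF/(1+0.0815)^t    t·PV        t(t+1)·PV
  1       180.00       166.4355       166.4355         332.8710
  2       180.00       153.8932       307.7864         923.3593
  3       180.00       142.2961       426.8882       1,707.5530
  4       180.00       131.5729       526.2916       2,631.4578
  5       180.00       121.6578       608.2889       3,649.7334
  6     2,180.00     1,362.3771     8,174.2629      57,219.8403
  Σ                  2,078.2326    10,209.9535      66,464.8147
P = 2,078.2326.
Convexity = Σ t(t+1)·PV / [P·(1+y)²] = 66,464.8147 / (2,078.2326 × 1.169642) = 27.34290.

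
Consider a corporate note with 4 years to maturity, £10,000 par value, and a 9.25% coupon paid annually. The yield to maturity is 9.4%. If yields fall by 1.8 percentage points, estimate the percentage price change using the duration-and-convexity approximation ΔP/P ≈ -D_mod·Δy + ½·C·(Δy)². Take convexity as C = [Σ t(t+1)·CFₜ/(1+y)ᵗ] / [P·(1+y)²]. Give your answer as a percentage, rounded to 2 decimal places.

+6.02%

With y = 0.094:
  t   CF        PV=CF/(1+0.094)^t    t·PV        t(t+1)·PV
  1       925.00       845.5210       845.5210       1,691.0420
  2       925.00       772.8711     1,545.7423       4,637.2268
  3       925.00       706.4636     2,119.3907       8,477.5627
  4    10,925.00     7,626.9721    30,507.8884     152,539.4420
  Σ                  9,951.8278    35,018.5424     167,345.2736
P = 9,951.8278; D_Mac = 3.51881 yrs; D_mod = 3.21646 yrs; C = 14.04999.
Duration effect: -3.21646 × (-0.018) = +0.057896
Convexity effect: 0.5 × 14.04999 × (-0.018)² = +0.0022761
ΔP/P ≈ +0.057896 + 0.0022761 = +0.060172 = +6.0172%.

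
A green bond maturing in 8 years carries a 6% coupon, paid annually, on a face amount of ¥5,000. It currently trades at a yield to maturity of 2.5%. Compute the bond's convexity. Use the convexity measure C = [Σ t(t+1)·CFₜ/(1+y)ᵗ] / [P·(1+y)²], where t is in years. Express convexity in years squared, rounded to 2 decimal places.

54.36

With y = 0.025:
  t   CF        PV=CF/(1+0.025)^t    t·PV        t(t+1)·PV
  1       300.00       292.6829       292.6829         585.3659
  2       300.00       285.5443       571.0886       1,713.2659
  3       300.00       278.5798       835.7395       3,342.9579
  4       300.00       271.7852     1,087.1408       5,435.7039
  5       300.00       265.1563     1,325.7814       7,954.6886
  6       300.00       258.6891     1,552.1344      10,864.9405
  7       300.00       252.3796     1,766.6570      14,133.2559
  8     5,300.00     4,349.9568    34,799.6546     313,196.8914
  Σ                  6,254.7740    42,230.8792     357,227.0700
P = 6,254.7740.
Convexity = Σ t(t+1)·PV / [P·(1+y)²] = 357,227.0700 / (6,254.7740 × 1.050625) = 54.36070.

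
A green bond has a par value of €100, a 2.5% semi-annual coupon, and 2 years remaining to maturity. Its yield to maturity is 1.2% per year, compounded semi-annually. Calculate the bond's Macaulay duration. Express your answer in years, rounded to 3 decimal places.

1.964 years

Periodic yield y = 0.006. Discount each cash flow and weight by its period:
  t   CF        PV=CF/(1+0.006)^t    t·PV
  1         1.25         1.2425         1.2425
  2         1.25         1.2351         2.4703
  3         1.25         1.2278         3.6833
  4       101.25        98.8560       395.4241
  Σ                    102.5615       402.8202
Price P = Σ PV = 102.5615.
Macaulay duration = Σ(t·PV) / P = 402.8202 / 102.5615 = 3.92760 half-year periods.
In years: 3.92760 / 2 = 1.96380 years.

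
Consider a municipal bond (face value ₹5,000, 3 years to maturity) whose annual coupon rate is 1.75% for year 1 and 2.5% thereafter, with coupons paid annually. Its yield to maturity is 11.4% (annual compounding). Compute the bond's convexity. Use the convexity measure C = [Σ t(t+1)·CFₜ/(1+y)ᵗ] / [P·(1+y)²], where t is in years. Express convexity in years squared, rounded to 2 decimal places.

9.38

With y = 0.114:
  t   CF        PV=CF/(1+0.114)^t    t·PV        t(t+1)·PV
  1        87.50        78.5458        78.5458         157.0916
  2       125.00       100.7255       201.4511         604.3533
  3     5,125.00     3,707.1341    11,121.4023      44,485.6093
  Σ                  3,886.4054    11,401.3992      45,247.0541
P = 3,886.4054.
Convexity = Σ t(t+1)·PV / [P·(1+y)²] = 45,247.0541 / (3,886.4054 × 1.240996) = 9.38149.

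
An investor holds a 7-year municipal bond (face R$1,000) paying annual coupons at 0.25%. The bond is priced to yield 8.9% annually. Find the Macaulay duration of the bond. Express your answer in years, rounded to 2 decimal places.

Periodic yield y = 0.089. Discount each cash flow and weight by its year:
  t   CF        PV=CF/(1+0.089)^t    t·PV
  1         2.50         2.2957         2.2957
  2         2.50         2.1081         4.2161
  3         2.50         1.9358         5.8073
  4         2.50         1.7776         7.1103
  5         2.50         1.6323         8.1615
  6         2.50         1.4989         8.9934
  7     1,002.50       551.9366     3,863.5565
  Σ                    563.1849     3,900.1408
Price P = Σ PV = 563.1849.
Macaulay duration = Σ(t·PV) / P = 3,900.1408 / 563.1849 = 6.92515 years.

6.93 years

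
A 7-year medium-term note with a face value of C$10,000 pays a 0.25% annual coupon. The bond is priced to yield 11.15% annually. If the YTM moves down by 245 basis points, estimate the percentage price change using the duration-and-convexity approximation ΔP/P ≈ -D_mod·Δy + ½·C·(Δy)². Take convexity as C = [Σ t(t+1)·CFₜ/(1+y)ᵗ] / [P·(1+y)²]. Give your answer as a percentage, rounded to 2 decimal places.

+16.59%

With y = 0.1115:
  t   CF        PV=CF/(1+0.1115)^t    t·PV        t(t+1)·PV
  1        25.00        22.4921        22.4921          44.9843
  2        25.00        20.2358        40.4717         121.4150
  3        25.00        18.2059        54.6176         218.4705
  4        25.00        16.3796        65.5182         327.5911
  5        25.00        14.7364        73.6822         442.0933
  6        25.00        13.2582        79.5490         556.8427
  7    10,025.00     4,783.1953    33,482.3670     267,858.9358
  Σ                  4,888.5033    33,818.6978     269,570.3327
P = 4,888.5033; D_Mac = 6.91801 yrs; D_mod = 6.22403 yrs; C = 44.63518.
Duration effect: -6.22403 × (-0.0245) = +0.152489
Convexity effect: 0.5 × 44.63518 × (-0.0245)² = +0.0133961
ΔP/P ≈ +0.152489 + 0.0133961 = +0.165885 = +16.5885%.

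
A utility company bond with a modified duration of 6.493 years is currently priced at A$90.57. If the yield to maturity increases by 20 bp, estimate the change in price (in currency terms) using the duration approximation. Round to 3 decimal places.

-A$1.176

Duration approximation: ΔP/P ≈ -D_mod · Δy = -6.493 × (+0.002) = -0.012986.
ΔP ≈ 90.57 × (-0.012986) = -1.17614202.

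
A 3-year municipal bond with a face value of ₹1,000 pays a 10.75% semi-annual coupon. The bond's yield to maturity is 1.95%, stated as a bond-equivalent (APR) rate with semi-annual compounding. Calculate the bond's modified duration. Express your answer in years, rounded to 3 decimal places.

2.660 years

Periodic yield y = 0.00975. First find Macaulay duration:
  t   CF        PV=CF/(1+0.00975)^t    t·PV
  1        53.75        53.2310        53.2310
  2        53.75        52.7170       105.4340
  3        53.75        52.2080       156.6239
  4        53.75        51.7039       206.8155
  5        53.75        51.2046       256.0231
  6     1,053.75       994.1557     5,964.9343
  Σ                  1,255.2202     6,743.0619
P = 1,255.2202; Macaulay duration = 6,743.0619 / 1,255.2202 = 5.37202 half-year periods = 2.68601 years.
Modified duration = D_Mac / (1 + y) = 2.68601 / 1.00975 = 2.66007 years.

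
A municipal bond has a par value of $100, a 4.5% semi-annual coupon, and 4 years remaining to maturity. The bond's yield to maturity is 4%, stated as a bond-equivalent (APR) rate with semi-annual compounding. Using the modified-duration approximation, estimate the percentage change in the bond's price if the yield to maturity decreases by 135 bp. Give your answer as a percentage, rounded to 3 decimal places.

+4.908%

Periodic yield y = 0.02. Modified duration first:
  t   CF        PV=CF/(1+0.02)^t    t·PV
  1         2.25         2.2059         2.2059
  2         2.25         2.1626         4.3253
  3         2.25         2.1202         6.3607
  4         2.25         2.0787         8.3146
  5         2.25         2.0379        10.1895
  6         2.25         1.9979        11.9876
  7         2.25         1.9588        13.7113
  8       102.25        87.2694       698.1551
  Σ                    101.8314       755.2500
P = 101.8314; D_Mac = 7.41667 half-year periods = 3.70834 yrs; D_mod = 3.70834/(1+0.02) = 3.63562 yrs.
ΔP/P ≈ -D_mod · Δy = -3.63562 × (-0.0135) = +0.049081 = +4.9081%.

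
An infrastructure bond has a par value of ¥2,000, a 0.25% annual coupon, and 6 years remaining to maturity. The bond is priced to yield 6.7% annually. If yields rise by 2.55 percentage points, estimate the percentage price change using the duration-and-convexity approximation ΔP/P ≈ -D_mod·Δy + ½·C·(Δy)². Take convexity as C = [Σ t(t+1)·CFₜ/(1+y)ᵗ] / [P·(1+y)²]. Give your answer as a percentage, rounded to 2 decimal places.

-13.04%

With y = 0.067:
  t   CF        PV=CF/(1+0.067)^t    t·PV        t(t+1)·PV
  1         5.00         4.6860         4.6860           9.3721
  2         5.00         4.3918         8.7836          26.3507
  3         5.00         4.1160        12.3480          49.3922
  4         5.00         3.8576        15.4302          77.1511
  5         5.00         3.6153        18.0766         108.4599
  6     2,005.00     1,358.7134     8,152.2804      57,065.9630
  Σ                  1,379.3801     8,211.6050      57,336.6890
P = 1,379.3801; D_Mac = 5.95311 yrs; D_mod = 5.57930 yrs; C = 36.51067.
Duration effect: -5.57930 × (+0.0255) = -0.142272
Convexity effect: 0.5 × 36.51067 × (0.0255)² = +0.0118705
ΔP/P ≈ -0.142272 + 0.0118705 = -0.130402 = -13.0402%.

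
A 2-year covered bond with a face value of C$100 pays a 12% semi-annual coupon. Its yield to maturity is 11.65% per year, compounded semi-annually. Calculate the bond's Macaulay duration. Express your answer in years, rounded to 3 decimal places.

Periodic yield y = 0.05825. Discount each cash flow and weight by its period:
  t   CF        PV=CF/(1+0.05825)^t    t·PV
  1         6.00         5.6697         5.6697
  2         6.00         5.3577        10.7153
  3         6.00         5.0627        15.1882
  4       106.00        84.5187       338.0748
  Σ                    100.6088       369.6481
Price P = Σ PV = 100.6088.
Macaulay duration = Σ(t·PV) / P = 369.6481 / 100.6088 = 3.67411 half-year periods.
In years: 3.67411 / 2 = 1.83706 years.

1.837 years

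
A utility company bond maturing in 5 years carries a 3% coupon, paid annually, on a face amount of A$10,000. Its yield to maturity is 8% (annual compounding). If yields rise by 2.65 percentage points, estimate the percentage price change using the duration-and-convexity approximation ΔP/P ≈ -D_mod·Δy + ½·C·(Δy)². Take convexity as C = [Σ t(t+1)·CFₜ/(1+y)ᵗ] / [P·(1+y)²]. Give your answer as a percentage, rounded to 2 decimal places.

-10.65%

With y = 0.08:
  t   CF        PV=CF/(1+0.08)^t    t·PV        t(t+1)·PV
  1       300.00       277.7778       277.7778         555.5556
  2       300.00       257.2016       514.4033       1,543.2099
  3       300.00       238.1497       714.4490       2,857.7961
  4       300.00       220.5090       882.0358       4,410.1791
  5    10,300.00     7,010.0069    35,050.0346     210,300.2079
  Σ                  8,003.6450    37,438.7006     219,666.9485
P = 8,003.6450; D_Mac = 4.67771 yrs; D_mod = 4.33121 yrs; C = 23.53040.
Duration effect: -4.33121 × (+0.0265) = -0.114777
Convexity effect: 0.5 × 23.53040 × (0.0265)² = +0.0082621
ΔP/P ≈ -0.114777 + 0.0082621 = -0.106515 = -10.6515%.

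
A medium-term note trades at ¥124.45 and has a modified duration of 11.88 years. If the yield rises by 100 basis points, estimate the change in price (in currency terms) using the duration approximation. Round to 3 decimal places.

Duration approximation: ΔP/P ≈ -D_mod · Δy = -11.88 × (+0.01) = -0.118800.
ΔP ≈ 124.45 × (-0.118800) = -14.78466.

-¥14.785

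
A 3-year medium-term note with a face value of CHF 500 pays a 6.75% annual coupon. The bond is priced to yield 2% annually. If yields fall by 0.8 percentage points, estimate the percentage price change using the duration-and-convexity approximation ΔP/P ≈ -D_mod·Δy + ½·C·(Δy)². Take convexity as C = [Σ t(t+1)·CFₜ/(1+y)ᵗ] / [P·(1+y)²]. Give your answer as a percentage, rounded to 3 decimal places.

With y = 0.02:
  t   CF        PV=CF/(1+0.02)^t    t·PV        t(t+1)·PV
  1        33.75        33.0882        33.0882          66.1765
  2        33.75        32.4394        64.8789         194.6367
  3       533.75       502.9645     1,508.8936       6,035.5746
  Σ                    568.4922     1,606.8608       6,296.3877
P = 568.4922; D_Mac = 2.82653 yrs; D_mod = 2.77111 yrs; C = 10.64551.
Duration effect: -2.77111 × (-0.008) = +0.022169
Convexity effect: 0.5 × 10.64551 × (-0.008)² = +0.0003407
ΔP/P ≈ +0.022169 + 0.0003407 = +0.022510 = +2.2510%.

+2.251%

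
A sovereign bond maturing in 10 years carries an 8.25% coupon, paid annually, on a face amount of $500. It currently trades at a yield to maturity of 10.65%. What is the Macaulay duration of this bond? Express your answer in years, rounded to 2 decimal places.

6.94 years

Periodic yield y = 0.1065. Discount each cash flow and weight by its year:
  t   CF        PV=CF/(1+0.1065)^t    t·PV
  1        41.25        37.2797        37.2797
  2        41.25        33.6916        67.3831
  3        41.25        30.4488        91.3463
  4        41.25        27.5181       110.0724
  5        41.25        24.8695       124.3474
  6        41.25        22.4758       134.8549
  7        41.25        20.3125       142.1877
  8        41.25        18.3575       146.8597
  9        41.25        16.5906       149.3151
  10      541.25       196.7359     1,967.3595
  Σ                    428.2799     2,971.0058
Price P = Σ PV = 428.2799.
Macaulay duration = Σ(t·PV) / P = 2,971.0058 / 428.2799 = 6.93707 years.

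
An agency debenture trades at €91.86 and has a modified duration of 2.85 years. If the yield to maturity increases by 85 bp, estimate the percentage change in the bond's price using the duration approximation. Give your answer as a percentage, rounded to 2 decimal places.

Duration approximation: ΔP/P ≈ -D_mod · Δy = -2.85 × (+0.0085) = -0.024225.
As a percentage: -2.4225%.

-2.42%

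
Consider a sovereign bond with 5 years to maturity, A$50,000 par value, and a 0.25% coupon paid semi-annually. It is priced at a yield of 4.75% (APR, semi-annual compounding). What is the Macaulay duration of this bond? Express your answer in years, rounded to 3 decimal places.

4.968 years

Periodic yield y = 0.02375. Discount each cash flow and weight by its period:
  t   CF        PV=CF/(1+0.02375)^t    t·PV
  1        62.50        61.0501        61.0501
  2        62.50        59.6338       119.2675
  3        62.50        58.2503       174.7509
  4        62.50        56.8990       227.5959
  5        62.50        55.5790       277.8948
  6        62.50        54.2896       325.7375
  7        62.50        53.0301       371.2108
  8        62.50        51.7999       414.3990
  9        62.50        50.5982       455.3835
  10   50,062.50    39,588.8955   395,888.9553
  Σ                 40,090.0253   398,316.2453
Price P = Σ PV = 40,090.0253.
Macaulay duration = Σ(t·PV) / P = 398,316.2453 / 40,090.0253 = 9.93554 half-year periods.
In years: 9.93554 / 2 = 4.96777 years.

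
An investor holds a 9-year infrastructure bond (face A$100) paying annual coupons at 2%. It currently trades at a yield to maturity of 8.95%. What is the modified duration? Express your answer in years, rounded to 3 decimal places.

7.396 years

Periodic yield y = 0.0895. First find Macaulay duration:
  t   CF        PV=CF/(1+0.0895)^t    t·PV
  1         2.00         1.8357         1.8357
  2         2.00         1.6849         3.3698
  3         2.00         1.5465         4.6395
  4         2.00         1.4195         5.6778
  5         2.00         1.3028         6.5142
  6         2.00         1.1958         7.1749
  7         2.00         1.0976         7.6831
  8         2.00         1.0074         8.0594
  9       102.00        47.1580       424.4217
  Σ                     58.2482       469.3762
P = 58.2482; Macaulay duration = 469.3762 / 58.2482 = 8.05821 years.
Modified duration = D_Mac / (1 + y) = 8.05821 / 1.0895 = 7.39624 years.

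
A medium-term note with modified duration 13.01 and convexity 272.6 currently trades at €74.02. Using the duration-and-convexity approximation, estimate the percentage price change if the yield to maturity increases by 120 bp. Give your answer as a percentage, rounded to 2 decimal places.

-13.65%

Duration effect: -D_mod·Δy = -13.01 × (+0.012) = -0.156120
Convexity effect: ½·C·(Δy)² = 0.5 × 272.6 × (0.012)² = +0.0196272
ΔP/P ≈ -0.156120 + 0.0196272 = -0.1364928
= -13.64928%.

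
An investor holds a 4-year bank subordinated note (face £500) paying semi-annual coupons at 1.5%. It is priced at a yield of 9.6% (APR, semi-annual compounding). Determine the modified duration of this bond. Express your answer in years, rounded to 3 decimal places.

Periodic yield y = 0.048. First find Macaulay duration:
  t   CF        PV=CF/(1+0.048)^t    t·PV
  1         3.75         3.5782         3.5782
  2         3.75         3.4144         6.8287
  3         3.75         3.2580         9.7739
  4         3.75         3.1088        12.4350
  5         3.75         2.9664        14.8318
  6         3.75         2.8305        16.9830
  7         3.75         2.7009        18.9060
  8       503.75       346.1982     2,769.5856
  Σ                    368.0552     2,852.9223
P = 368.0552; Macaulay duration = 2,852.9223 / 368.0552 = 7.75134 half-year periods = 3.87567 years.
Modified duration = D_Mac / (1 + y) = 3.87567 / 1.048 = 3.69816 years.

3.698 years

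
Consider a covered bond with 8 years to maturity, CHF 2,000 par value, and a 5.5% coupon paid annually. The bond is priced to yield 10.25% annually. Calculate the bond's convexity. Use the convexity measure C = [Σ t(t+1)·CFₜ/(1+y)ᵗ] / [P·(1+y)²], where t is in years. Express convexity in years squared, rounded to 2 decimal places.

With y = 0.1025:
  t   CF        PV=CF/(1+0.1025)^t    t·PV        t(t+1)·PV
  1       110.00        99.7732        99.7732         199.5465
  2       110.00        90.4973       180.9945         542.9836
  3       110.00        82.0837       246.2511         985.0043
  4       110.00        74.4523       297.8093       1,489.0466
  5       110.00        67.5305       337.6523       2,025.9137
  6       110.00        61.2521       367.5127       2,572.5889
  7       110.00        55.5575       388.9023       3,111.2186
  8     2,110.00       966.6153     7,732.9225      69,596.3024
  Σ                  1,497.7619     9,651.8180      80,522.6047
P = 1,497.7619.
Convexity = Σ t(t+1)·PV / [P·(1+y)²] = 80,522.6047 / (1,497.7619 × 1.215506) = 44.23009.

44.23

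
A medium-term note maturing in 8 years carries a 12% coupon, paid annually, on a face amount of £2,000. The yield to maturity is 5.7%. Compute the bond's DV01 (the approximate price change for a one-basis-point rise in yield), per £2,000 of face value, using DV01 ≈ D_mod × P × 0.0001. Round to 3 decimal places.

Periodic yield y = 0.057.
  t   CF        PV=CF/(1+0.057)^t    t·PV
  1       240.00       227.0577       227.0577
  2       240.00       214.8133       429.6267
  3       240.00       203.2293       609.6878
  4       240.00       192.2699       769.0796
  5       240.00       181.9015       909.5076
  6       240.00       172.0923     1,032.5535
  7       240.00       162.8120     1,139.6838
  8     2,240.00     1,437.6333    11,501.0663
  Σ                  2,791.8093    16,618.2630
P = 2,791.8093; D_Mac = 5.95251 yrs; D_mod = 5.63151 yrs.
DV01 ≈ 5.63151 × 2,791.8093 × 0.0001 = 1.572210.

£1.572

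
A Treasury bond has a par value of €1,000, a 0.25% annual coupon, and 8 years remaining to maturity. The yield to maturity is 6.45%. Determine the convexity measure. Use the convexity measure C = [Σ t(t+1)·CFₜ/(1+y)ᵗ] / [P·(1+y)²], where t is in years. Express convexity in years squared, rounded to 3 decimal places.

62.560

With y = 0.0645:
  t   CF        PV=CF/(1+0.0645)^t    t·PV        t(t+1)·PV
  1         2.50         2.3485         2.3485           4.6970
  2         2.50         2.2062         4.4124          13.2373
  3         2.50         2.0725         6.2176          24.8705
  4         2.50         1.9470         7.7878          38.9392
  5         2.50         1.8290         9.1450          54.8697
  6         2.50         1.7182        10.3090          72.1631
  7         2.50         1.6141        11.2984          90.3875
  8     1,002.50       608.0217     4,864.1733      43,777.5600
  Σ                    621.7571     4,915.6922      44,076.7244
P = 621.7571.
Convexity = Σ t(t+1)·PV / [P·(1+y)²] = 44,076.7244 / (621.7571 × 1.133160) = 62.56007.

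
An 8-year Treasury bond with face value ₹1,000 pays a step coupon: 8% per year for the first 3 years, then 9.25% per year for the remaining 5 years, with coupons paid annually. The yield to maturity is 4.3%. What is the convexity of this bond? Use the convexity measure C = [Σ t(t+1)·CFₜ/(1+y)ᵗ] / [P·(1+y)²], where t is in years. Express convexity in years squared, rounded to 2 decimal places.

With y = 0.043:
  t   CF        PV=CF/(1+0.043)^t    t·PV        t(t+1)·PV
  1        80.00        76.7018        76.7018         153.4036
  2        80.00        73.5396       147.0792         441.2377
  3        80.00        70.5078       211.5234         846.0934
  4        92.50        78.1636       312.6544       1,563.2718
  5        92.50        74.9411       374.7056       2,248.2337
  6        92.50        71.8515       431.1090       3,017.7633
  7        92.50        68.8893       482.2249       3,857.7990
  8     1,092.50       780.0941     6,240.7526      56,166.7733
  Σ                  1,294.6888     8,276.7509      68,294.5758
P = 1,294.6888.
Convexity = Σ t(t+1)·PV / [P·(1+y)²] = 68,294.5758 / (1,294.6888 × 1.087849) = 48.49000.

48.49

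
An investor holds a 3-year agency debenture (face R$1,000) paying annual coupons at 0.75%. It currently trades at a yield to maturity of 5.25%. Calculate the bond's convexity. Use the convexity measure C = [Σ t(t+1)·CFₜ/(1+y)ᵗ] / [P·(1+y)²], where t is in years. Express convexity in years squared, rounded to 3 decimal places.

10.718

With y = 0.0525:
  t   CF        PV=CF/(1+0.0525)^t    t·PV        t(t+1)·PV
  1         7.50         7.1259         7.1259          14.2518
  2         7.50         6.7704        13.5409          40.6227
  3     1,007.50       864.1293     2,592.3880      10,369.5518
  Σ                    878.0257     2,613.0547      10,424.4263
P = 878.0257.
Convexity = Σ t(t+1)·PV / [P·(1+y)²] = 10,424.4263 / (878.0257 × 1.107756) = 10.71768.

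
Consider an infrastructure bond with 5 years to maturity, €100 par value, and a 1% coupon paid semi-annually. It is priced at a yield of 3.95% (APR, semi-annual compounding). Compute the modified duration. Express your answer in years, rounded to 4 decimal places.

Periodic yield y = 0.01975. First find Macaulay duration:
  t   CF        PV=CF/(1+0.01975)^t    t·PV
  1         0.50         0.4903         0.4903
  2         0.50         0.4808         0.9616
  3         0.50         0.4715         1.4145
  4         0.50         0.4624         1.8495
  5         0.50         0.4534         2.2671
  6         0.50         0.4446         2.6678
  7         0.50         0.4360         3.0522
  8         0.50         0.4276         3.4207
  9         0.50         0.4193         3.7737
  10      100.50        82.6473       826.4735
  Σ                     86.7333       846.3710
P = 86.7333; Macaulay duration = 846.3710 / 86.7333 = 9.75831 half-year periods = 4.87916 years.
Modified duration = D_Mac / (1 + y) = 4.87916 / 1.01975 = 4.78466 years.

4.7847 years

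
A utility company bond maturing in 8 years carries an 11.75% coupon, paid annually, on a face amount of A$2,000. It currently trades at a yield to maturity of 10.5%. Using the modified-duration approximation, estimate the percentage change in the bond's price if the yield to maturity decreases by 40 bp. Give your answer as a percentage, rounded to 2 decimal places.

Periodic yield y = 0.105. Modified duration first:
  t   CF        PV=CF/(1+0.105)^t    t·PV
  1       235.00       212.6697       212.6697
  2       235.00       192.4613       384.9225
  3       235.00       174.1731       522.5192
  4       235.00       157.6227       630.4908
  5       235.00       142.6450       713.2249
  6       235.00       129.0905       774.5428
  7       235.00       116.8240       817.7677
  8     2,235.00     1,005.4936     8,043.9487
  Σ                  2,130.9797    12,100.0863
P = 2,130.9797; D_Mac = 5.67818 yrs; D_mod = 5.67818/(1+0.105) = 5.13862 yrs.
ΔP/P ≈ -D_mod · Δy = -5.13862 × (-0.004) = +0.020554 = +2.0554%.

+2.06%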